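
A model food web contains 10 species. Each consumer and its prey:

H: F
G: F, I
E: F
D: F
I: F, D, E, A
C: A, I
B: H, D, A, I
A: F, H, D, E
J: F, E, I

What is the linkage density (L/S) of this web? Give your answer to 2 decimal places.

L/S = 2.20

There are L = 22 links among S = 10 species.
L/S = 22/10 = 2.2000 ≈ 2.20.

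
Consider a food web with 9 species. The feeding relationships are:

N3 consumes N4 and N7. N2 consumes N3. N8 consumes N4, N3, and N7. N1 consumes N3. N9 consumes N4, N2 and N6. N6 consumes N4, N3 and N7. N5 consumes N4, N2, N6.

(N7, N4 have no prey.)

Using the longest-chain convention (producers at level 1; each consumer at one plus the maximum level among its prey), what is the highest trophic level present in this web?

Producers (level 1): N7, N4.
N7 → N3 → N2 → N9 gives N9 level 4.
No species has a prey at level 4, so no species reaches level 5.

4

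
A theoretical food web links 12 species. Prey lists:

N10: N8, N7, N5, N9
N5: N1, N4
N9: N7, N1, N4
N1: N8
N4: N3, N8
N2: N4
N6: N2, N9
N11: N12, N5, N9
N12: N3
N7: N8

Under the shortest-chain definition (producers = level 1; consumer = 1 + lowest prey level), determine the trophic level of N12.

Trophic level 2

N3 is a producer → level 1.
N12 eats N3 → level 2.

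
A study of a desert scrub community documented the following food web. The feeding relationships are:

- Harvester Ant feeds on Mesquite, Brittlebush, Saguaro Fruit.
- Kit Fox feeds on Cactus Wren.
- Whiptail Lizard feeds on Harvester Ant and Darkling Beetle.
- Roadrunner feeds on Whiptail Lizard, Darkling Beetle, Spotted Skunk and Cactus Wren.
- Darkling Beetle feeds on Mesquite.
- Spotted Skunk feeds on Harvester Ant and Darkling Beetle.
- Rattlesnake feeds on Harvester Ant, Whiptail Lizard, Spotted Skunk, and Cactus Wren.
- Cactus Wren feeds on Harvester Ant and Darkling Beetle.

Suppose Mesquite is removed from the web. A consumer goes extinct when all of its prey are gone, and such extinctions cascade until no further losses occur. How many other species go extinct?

1

Remove Mesquite.
Round 1: Darkling Beetle (all prey gone) → extinct.
No further losses. Total secondary extinctions: 1.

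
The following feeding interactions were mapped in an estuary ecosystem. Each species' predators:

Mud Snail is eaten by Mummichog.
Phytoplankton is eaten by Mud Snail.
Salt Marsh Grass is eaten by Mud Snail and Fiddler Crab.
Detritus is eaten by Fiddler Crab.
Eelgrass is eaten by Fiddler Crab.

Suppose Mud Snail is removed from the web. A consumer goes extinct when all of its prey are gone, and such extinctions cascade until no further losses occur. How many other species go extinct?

1

Remove Mud Snail.
Round 1: Mummichog (all prey gone) → extinct.
No further losses. Total secondary extinctions: 1.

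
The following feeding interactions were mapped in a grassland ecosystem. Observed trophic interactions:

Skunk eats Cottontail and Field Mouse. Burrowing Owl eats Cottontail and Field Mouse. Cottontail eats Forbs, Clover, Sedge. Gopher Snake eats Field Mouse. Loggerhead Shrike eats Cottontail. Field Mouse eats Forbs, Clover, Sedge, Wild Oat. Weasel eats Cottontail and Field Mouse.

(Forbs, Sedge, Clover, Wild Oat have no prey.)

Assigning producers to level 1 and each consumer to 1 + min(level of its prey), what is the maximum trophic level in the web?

3

Producers (level 1): Forbs, Sedge, Clover, Wild Oat.
Following each consumer down to its lowest-level prey: Forbs → Cottontail → Weasel (levels 1 through 3).
All prey of Weasel (Cottontail 2, Field Mouse 2) are at level 2 or above, so Weasel is at level 1 + 2 = 3.
Every consumer has at least one prey at level 2 or below, so none exceeds level 3.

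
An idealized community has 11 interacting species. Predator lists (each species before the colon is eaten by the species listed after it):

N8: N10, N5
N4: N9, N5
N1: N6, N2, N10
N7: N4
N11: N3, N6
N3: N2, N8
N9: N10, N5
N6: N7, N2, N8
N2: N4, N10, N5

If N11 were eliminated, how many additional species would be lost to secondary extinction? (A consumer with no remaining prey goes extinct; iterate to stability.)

Remove N11.
Round 1: N3 (all prey gone) → extinct.
No further losses. Total secondary extinctions: 1.

1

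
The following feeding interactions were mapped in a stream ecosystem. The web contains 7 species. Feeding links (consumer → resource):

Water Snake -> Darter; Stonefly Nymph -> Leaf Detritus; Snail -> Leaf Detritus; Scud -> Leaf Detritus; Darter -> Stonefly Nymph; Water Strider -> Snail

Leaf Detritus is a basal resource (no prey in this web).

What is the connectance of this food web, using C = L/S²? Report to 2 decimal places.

The web has S = 7 species and L = 6 feeding links.
C = L / S² = 6 / 49 = 0.1224 ≈ 0.12.

C = 0.12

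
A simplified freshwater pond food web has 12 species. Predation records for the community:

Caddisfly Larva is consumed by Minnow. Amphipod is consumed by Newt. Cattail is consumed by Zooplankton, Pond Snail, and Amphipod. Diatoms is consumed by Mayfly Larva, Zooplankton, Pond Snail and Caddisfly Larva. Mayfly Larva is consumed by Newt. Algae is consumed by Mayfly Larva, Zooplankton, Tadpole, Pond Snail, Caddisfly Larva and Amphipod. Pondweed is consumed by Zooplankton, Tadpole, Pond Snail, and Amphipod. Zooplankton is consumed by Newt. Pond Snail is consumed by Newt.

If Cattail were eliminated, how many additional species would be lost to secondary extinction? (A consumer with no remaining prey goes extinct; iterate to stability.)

0

Remove Cattail.
Every predator of it retains at least one other prey: Zooplankton still has Algae, Diatoms, Pondweed; Amphipod still has Algae, Pondweed; Pond Snail still has Algae, Diatoms, Pondweed.
No consumer loses all prey, so no secondary extinctions occur.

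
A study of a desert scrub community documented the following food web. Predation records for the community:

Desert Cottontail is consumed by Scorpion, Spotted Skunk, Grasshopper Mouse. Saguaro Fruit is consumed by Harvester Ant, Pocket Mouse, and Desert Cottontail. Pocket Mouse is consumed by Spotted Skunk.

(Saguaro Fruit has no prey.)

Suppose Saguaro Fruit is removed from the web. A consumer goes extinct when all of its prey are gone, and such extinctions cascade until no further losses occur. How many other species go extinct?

Remove Saguaro Fruit.
Round 1: Pocket Mouse (all prey gone), Desert Cottontail (all prey gone), Harvester Ant (all prey gone) → extinct.
Round 2: Grasshopper Mouse (all prey gone), Spotted Skunk (all prey gone), Scorpion (all prey gone) → extinct.
No further losses. Total secondary extinctions: 6.

6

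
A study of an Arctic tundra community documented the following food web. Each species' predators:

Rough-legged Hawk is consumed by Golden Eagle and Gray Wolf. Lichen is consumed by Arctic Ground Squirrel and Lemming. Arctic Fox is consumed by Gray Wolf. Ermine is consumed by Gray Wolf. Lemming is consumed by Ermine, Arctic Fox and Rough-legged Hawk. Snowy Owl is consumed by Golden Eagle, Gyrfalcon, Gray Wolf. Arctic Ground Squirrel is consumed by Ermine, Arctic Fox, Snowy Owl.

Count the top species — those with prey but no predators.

3

Top species (has prey, but nothing eats it): Golden Eagle, Gyrfalcon, Gray Wolf.
Count: 3.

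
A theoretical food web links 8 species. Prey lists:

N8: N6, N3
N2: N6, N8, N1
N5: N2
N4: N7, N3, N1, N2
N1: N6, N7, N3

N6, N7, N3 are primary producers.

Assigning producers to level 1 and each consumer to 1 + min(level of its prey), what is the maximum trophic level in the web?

Producers (level 1): N6, N7, N3.
Following each consumer down to its lowest-level prey: N6 → N2 → N5 (levels 1 through 3).
All prey of N5 (N2 2) are at level 2 or above, so N5 is at level 1 + 2 = 3.
Every consumer has at least one prey at level 2 or below, so none exceeds level 3.

3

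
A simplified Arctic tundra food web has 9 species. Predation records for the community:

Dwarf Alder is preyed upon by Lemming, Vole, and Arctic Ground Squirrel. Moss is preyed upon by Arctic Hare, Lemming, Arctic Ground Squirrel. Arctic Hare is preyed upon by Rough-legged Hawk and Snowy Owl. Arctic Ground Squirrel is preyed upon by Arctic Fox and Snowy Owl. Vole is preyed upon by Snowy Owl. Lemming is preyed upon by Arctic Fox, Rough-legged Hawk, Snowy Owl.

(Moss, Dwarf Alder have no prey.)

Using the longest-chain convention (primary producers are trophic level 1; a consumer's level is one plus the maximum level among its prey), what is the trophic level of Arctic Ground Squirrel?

Trophic level 2

Moss is a producer → level 1.
Arctic Ground Squirrel eats Moss (level 1); other prey at levels: Dwarf Alder 1 → level 2.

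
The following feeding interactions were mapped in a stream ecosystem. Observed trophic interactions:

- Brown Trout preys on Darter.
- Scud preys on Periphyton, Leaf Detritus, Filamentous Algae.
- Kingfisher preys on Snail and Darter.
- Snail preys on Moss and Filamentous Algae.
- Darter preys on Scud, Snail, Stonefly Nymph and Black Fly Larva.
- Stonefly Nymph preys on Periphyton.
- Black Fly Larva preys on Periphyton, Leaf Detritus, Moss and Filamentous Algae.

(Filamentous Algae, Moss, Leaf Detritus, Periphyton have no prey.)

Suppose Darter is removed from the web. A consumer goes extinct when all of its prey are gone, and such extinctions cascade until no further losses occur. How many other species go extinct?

1

Remove Darter.
Round 1: Brown Trout (all prey gone) → extinct.
No further losses. Total secondary extinctions: 1.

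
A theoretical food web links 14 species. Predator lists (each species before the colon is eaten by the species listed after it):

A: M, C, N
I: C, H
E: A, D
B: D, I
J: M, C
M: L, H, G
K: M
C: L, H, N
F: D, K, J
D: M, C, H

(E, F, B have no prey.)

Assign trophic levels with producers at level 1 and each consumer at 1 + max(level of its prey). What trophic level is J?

F is a producer → level 1.
J eats F → level 2.

Trophic level 2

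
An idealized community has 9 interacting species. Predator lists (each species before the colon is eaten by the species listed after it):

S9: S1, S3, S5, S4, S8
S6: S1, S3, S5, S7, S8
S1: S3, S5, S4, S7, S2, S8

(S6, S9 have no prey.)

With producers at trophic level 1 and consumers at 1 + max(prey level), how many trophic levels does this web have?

Producers (level 1): S6, S9.
S6 → S1 → S4 gives S4 level 3.
No species has a prey at level 3, so no species reaches level 4.

3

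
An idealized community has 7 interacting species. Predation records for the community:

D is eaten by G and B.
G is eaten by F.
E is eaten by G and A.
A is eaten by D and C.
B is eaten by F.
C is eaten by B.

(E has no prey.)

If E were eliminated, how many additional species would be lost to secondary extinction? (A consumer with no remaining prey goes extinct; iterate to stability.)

Remove E.
Round 1: A (all prey gone) → extinct.
Round 2: C (all prey gone), D (all prey gone) → extinct.
Round 3: B (all prey gone), G (all prey gone) → extinct.
Round 4: F (all prey gone) → extinct.
No further losses. Total secondary extinctions: 6.

6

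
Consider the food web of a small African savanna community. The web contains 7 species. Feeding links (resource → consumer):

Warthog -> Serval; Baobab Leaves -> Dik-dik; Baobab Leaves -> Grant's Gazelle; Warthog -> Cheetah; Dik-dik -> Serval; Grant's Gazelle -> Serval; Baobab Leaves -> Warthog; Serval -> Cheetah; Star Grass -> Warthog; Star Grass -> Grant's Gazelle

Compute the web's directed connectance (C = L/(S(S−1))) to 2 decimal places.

The web has S = 7 species and L = 10 feeding links.
C = L / (S(S−1)) = 10 / 42 = 0.2381 ≈ 0.24.

C = 0.24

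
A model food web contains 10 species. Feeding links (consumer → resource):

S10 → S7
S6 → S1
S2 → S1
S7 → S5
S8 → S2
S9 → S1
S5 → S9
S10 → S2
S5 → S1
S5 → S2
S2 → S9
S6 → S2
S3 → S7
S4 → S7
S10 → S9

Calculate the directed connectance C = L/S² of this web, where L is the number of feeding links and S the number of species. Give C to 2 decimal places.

C = 0.15

The web has S = 10 species and L = 15 feeding links.
C = L / S² = 15 / 100 = 0.1500 ≈ 0.15.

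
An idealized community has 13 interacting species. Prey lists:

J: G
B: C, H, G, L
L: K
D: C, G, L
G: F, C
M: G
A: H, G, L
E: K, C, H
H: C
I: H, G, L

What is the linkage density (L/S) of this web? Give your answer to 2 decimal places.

There are L = 22 links among S = 13 species.
L/S = 22/13 = 1.6923 ≈ 1.69.

L/S = 1.69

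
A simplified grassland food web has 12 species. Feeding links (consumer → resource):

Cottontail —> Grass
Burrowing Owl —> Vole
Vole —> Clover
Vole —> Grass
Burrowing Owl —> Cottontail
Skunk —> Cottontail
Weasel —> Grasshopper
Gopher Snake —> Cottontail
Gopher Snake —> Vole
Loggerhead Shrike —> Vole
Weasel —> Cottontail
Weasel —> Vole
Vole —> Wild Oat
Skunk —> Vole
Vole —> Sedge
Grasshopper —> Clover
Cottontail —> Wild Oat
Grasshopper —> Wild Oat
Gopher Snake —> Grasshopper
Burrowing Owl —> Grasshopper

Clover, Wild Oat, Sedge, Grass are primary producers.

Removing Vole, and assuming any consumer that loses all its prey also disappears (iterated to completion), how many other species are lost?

1

Remove Vole.
Round 1: Loggerhead Shrike (all prey gone) → extinct.
No further losses. Total secondary extinctions: 1.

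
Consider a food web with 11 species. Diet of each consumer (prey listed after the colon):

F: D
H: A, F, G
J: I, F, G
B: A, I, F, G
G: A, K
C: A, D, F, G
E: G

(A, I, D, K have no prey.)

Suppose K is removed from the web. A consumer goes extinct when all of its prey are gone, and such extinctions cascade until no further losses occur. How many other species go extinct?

Remove K.
Every predator of it retains at least one other prey: G still has A.
No consumer loses all prey, so no secondary extinctions occur.

0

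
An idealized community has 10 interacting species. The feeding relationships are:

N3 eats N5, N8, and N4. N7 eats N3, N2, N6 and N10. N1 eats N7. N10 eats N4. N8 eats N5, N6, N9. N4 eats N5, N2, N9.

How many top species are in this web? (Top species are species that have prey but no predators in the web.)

1

Top species (has prey, but nothing eats it): N1.
Count: 1.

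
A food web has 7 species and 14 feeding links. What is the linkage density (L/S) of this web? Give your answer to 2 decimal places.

There are L = 14 links among S = 7 species.
L/S = 14/7 = 2.0000 ≈ 2.00.

L/S = 2.00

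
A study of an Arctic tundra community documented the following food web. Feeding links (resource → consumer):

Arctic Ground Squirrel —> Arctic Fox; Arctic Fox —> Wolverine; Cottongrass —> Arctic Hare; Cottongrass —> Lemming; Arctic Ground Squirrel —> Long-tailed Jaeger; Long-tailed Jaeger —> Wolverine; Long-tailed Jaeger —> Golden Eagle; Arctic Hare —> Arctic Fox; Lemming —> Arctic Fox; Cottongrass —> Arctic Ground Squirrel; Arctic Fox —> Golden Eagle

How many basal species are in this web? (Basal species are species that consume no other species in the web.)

1

Basal species (no prey listed): Cottongrass.
Count: 1.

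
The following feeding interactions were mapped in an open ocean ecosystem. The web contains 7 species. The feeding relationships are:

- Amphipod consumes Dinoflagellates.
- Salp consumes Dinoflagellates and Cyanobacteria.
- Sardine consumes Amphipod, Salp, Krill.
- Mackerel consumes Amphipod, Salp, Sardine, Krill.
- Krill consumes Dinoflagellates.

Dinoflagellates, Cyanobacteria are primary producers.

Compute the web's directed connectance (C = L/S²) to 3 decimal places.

C = 0.224

The web has S = 7 species and L = 11 feeding links.
C = L / S² = 11 / 49 = 0.2245 ≈ 0.224.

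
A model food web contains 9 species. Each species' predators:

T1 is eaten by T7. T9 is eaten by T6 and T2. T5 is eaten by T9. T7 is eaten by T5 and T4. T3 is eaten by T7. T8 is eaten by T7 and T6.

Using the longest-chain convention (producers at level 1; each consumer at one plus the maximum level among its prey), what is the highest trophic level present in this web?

Producers (level 1): T3, T1, T8.
T3 → T7 → T5 → T9 → T2 gives T2 level 5.
No species has a prey at level 5, so no species reaches level 6.

5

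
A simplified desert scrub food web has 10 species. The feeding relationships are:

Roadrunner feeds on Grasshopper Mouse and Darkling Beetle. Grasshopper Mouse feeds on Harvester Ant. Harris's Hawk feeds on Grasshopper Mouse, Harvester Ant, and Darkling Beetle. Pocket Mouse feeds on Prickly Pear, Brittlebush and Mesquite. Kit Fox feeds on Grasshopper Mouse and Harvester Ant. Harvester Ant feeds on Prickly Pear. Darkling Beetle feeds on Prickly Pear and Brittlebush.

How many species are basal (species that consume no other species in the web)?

3

Basal species (no prey listed): Brittlebush, Mesquite, Prickly Pear.
Count: 3.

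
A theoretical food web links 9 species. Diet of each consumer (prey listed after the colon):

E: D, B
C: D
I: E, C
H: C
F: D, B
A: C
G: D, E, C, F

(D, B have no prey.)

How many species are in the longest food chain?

3 species

One longest chain: D → C → H.
It has 3 species and 2 links.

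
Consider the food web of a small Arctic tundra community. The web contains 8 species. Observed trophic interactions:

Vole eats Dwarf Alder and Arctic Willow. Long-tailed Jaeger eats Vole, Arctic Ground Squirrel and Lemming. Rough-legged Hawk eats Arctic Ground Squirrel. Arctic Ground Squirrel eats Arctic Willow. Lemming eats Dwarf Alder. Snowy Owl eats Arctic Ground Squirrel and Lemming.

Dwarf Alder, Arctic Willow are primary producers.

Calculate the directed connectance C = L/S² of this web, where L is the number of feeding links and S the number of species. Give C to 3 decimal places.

C = 0.156

The web has S = 8 species and L = 10 feeding links.
C = L / S² = 10 / 64 = 0.1562 ≈ 0.156.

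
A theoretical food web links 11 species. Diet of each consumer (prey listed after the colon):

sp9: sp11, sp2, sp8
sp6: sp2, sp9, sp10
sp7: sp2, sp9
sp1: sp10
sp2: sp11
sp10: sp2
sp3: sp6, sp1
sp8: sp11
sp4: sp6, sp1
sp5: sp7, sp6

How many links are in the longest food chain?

4 links

One longest chain: sp11 → sp2 → sp9 → sp6 → sp3.
It has 5 species and 4 links.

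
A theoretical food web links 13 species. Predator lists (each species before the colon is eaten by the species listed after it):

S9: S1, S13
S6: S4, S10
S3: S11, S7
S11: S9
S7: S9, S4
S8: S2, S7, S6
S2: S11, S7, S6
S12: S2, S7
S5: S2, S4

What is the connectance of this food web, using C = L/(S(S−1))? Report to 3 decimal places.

The web has S = 13 species and L = 19 feeding links.
C = L / (S(S−1)) = 19 / 156 = 0.1218 ≈ 0.122.

C = 0.122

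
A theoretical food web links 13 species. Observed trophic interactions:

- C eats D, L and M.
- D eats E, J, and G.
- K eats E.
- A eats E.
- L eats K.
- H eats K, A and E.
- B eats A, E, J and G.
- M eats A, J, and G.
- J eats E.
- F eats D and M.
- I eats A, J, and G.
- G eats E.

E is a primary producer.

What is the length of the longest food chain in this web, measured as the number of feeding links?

3 links

One longest chain: E → K → L → C.
It has 4 species and 3 links.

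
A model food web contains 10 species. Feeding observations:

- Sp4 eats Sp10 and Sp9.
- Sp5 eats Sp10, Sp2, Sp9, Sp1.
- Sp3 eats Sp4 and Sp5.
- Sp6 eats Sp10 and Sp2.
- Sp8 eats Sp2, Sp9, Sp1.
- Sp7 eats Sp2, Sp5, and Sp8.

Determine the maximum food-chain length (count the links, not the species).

2 links

One longest chain: Sp1 → Sp8 → Sp7.
It has 3 species and 2 links.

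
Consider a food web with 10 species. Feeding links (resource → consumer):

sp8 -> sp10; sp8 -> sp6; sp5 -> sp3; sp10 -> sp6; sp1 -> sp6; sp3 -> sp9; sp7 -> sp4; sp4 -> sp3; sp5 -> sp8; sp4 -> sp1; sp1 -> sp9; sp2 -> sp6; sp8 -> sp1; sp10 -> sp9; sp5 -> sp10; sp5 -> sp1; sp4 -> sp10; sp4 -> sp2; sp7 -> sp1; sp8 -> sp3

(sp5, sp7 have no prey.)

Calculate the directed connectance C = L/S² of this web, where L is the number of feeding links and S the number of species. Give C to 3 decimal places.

The web has S = 10 species and L = 20 feeding links.
C = L / S² = 20 / 100 = 0.2000 ≈ 0.200.

C = 0.200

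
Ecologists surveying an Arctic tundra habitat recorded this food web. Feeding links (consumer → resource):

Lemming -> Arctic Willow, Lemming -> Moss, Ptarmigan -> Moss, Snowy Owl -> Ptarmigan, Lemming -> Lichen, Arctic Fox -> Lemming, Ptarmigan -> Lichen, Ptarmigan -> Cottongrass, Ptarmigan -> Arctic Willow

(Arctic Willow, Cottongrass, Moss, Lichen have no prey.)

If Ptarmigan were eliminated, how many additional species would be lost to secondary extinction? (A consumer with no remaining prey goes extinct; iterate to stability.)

Remove Ptarmigan.
Round 1: Snowy Owl (all prey gone) → extinct.
No further losses. Total secondary extinctions: 1.

1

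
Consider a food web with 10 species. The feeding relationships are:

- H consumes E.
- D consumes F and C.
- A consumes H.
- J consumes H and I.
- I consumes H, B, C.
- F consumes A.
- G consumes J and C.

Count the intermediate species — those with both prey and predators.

5

Intermediate species (has both prey and predators): H, A, I, J, F.
Count: 5.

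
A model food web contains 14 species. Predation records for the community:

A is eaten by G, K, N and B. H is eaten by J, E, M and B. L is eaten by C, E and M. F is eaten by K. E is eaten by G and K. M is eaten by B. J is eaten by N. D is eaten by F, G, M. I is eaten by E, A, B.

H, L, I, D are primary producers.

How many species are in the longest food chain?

One longest chain: H → M → B.
It has 3 species and 2 links.

3 species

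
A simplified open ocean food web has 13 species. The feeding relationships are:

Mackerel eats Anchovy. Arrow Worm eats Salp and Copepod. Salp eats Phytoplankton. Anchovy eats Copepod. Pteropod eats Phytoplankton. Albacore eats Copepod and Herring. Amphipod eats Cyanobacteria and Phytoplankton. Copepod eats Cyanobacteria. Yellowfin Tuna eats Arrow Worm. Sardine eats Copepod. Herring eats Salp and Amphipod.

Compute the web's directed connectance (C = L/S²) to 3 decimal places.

The web has S = 13 species and L = 15 feeding links.
C = L / S² = 15 / 169 = 0.0888 ≈ 0.089.

C = 0.089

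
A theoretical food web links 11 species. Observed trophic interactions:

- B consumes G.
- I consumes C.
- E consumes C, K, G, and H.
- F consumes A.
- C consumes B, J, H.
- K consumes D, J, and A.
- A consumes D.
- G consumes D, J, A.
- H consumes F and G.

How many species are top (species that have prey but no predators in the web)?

Top species (has prey, but nothing eats it): E, I.
Count: 2.

2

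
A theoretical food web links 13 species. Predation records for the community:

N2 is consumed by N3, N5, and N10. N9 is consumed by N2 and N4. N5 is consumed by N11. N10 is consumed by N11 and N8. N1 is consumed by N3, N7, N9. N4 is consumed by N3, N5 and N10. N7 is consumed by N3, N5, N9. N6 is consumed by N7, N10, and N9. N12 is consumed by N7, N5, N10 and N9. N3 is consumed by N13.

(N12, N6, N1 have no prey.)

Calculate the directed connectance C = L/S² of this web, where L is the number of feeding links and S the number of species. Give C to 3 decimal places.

C = 0.148

The web has S = 13 species and L = 25 feeding links.
C = L / S² = 25 / 169 = 0.1479 ≈ 0.148.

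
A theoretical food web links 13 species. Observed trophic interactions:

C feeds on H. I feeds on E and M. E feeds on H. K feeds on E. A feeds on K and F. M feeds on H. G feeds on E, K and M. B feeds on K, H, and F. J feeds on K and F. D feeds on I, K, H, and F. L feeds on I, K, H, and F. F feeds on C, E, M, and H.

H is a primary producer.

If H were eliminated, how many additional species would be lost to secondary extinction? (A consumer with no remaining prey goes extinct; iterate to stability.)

12

Remove H.
Round 1: M (all prey gone), C (all prey gone), E (all prey gone) → extinct.
Round 2: F (all prey gone), I (all prey gone), K (all prey gone) → extinct.
Round 3: G (all prey gone), J (all prey gone), L (all prey gone), B (all prey gone), A (all prey gone), D (all prey gone) → extinct.
No further losses. Total secondary extinctions: 12.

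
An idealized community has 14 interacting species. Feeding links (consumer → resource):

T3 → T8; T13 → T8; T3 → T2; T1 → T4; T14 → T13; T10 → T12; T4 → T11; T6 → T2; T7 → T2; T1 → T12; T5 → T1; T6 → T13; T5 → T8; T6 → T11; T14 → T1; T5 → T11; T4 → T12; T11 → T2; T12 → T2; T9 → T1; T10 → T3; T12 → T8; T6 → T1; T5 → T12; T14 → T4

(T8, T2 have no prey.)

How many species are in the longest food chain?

One longest chain: T2 → T11 → T4 → T1 → T9.
It has 5 species and 4 links.

5 species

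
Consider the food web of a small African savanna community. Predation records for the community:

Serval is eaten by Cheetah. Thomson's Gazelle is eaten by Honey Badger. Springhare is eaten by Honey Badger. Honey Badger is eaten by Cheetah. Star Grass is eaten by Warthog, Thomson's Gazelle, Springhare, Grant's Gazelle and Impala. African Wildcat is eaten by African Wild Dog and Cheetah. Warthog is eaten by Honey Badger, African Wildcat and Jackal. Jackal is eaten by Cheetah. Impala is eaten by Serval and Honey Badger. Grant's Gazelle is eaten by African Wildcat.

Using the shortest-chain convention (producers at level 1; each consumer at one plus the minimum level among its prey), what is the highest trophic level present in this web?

4

Producers (level 1): Star Grass.
Following each consumer down to its lowest-level prey: Star Grass → Warthog → African Wildcat → African Wild Dog (levels 1 through 4).
All prey of African Wild Dog (African Wildcat 3) are at level 3 or above, so African Wild Dog is at level 1 + 3 = 4.
Every consumer has at least one prey at level 3 or below, so none exceeds level 4.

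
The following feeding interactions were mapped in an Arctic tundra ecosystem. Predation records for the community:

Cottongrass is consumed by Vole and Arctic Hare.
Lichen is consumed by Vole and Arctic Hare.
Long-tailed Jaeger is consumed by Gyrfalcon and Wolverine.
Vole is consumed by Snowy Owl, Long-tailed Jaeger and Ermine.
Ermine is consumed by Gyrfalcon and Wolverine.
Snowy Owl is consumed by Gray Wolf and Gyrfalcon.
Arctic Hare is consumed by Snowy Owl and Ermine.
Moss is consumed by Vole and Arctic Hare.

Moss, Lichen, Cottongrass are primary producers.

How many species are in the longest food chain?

One longest chain: Moss → Vole → Long-tailed Jaeger → Wolverine.
It has 4 species and 3 links.

4 species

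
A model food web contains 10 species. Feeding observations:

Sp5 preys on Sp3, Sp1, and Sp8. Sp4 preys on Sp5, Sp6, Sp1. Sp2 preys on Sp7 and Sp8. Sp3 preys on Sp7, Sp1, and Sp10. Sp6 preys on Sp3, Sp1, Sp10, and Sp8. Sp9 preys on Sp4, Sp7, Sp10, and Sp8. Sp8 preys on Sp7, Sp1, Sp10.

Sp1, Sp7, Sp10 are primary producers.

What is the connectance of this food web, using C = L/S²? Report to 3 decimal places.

The web has S = 10 species and L = 22 feeding links.
C = L / S² = 22 / 100 = 0.2200 ≈ 0.220.

C = 0.220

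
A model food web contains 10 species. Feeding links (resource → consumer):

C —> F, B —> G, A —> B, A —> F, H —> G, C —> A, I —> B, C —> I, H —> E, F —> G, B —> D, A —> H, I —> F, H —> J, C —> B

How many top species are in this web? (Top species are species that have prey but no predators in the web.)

4

Top species (has prey, but nothing eats it): E, J, G, D.
Count: 4.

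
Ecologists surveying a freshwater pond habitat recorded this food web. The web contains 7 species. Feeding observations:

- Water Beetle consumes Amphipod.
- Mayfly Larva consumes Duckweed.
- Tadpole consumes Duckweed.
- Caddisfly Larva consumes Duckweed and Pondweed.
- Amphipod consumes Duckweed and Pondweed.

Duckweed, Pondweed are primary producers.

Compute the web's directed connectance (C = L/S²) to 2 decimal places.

C = 0.14

The web has S = 7 species and L = 7 feeding links.
C = L / S² = 7 / 49 = 0.1429 ≈ 0.14.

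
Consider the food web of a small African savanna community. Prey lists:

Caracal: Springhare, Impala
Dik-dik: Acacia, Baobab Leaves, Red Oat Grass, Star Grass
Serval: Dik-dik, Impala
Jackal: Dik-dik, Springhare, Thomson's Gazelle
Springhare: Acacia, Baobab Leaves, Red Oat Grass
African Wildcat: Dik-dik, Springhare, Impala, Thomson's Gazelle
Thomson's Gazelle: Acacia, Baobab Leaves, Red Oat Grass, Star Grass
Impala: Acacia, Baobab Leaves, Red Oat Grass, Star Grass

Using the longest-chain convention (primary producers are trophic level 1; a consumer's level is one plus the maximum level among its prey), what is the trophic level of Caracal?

Acacia is a producer → level 1.
Springhare eats Acacia (level 1); other prey at levels: Baobab Leaves 1, Red Oat Grass 1 → level 2.
Caracal eats Springhare (level 2); other prey at levels: Impala 2 → level 3.

Trophic level 3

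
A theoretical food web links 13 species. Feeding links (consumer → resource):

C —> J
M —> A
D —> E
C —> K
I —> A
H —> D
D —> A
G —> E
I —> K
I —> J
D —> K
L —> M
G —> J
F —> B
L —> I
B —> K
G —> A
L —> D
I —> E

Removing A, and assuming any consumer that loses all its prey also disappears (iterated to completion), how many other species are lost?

Remove A.
Round 1: M (all prey gone) → extinct.
No further losses. Total secondary extinctions: 1.

1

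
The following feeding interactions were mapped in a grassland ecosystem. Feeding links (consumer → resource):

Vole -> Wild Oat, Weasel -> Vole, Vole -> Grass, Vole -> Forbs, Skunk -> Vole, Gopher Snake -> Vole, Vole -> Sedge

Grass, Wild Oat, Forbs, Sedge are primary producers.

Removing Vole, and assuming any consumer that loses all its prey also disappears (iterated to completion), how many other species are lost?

3

Remove Vole.
Round 1: Gopher Snake (all prey gone), Weasel (all prey gone), Skunk (all prey gone) → extinct.
No further losses. Total secondary extinctions: 3.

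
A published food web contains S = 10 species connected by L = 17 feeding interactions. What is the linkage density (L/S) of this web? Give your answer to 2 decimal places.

There are L = 17 links among S = 10 species.
L/S = 17/10 = 1.7000 ≈ 1.70.

L/S = 1.70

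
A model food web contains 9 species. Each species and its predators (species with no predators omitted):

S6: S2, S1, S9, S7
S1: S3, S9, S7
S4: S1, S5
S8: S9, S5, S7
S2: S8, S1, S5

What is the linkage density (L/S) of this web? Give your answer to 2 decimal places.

There are L = 15 links among S = 9 species.
L/S = 15/9 = 1.6667 ≈ 1.67.

L/S = 1.67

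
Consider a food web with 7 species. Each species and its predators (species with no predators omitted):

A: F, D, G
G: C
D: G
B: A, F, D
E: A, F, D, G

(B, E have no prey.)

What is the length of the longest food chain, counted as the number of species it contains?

5 species

One longest chain: B → A → D → G → C.
It has 5 species and 4 links.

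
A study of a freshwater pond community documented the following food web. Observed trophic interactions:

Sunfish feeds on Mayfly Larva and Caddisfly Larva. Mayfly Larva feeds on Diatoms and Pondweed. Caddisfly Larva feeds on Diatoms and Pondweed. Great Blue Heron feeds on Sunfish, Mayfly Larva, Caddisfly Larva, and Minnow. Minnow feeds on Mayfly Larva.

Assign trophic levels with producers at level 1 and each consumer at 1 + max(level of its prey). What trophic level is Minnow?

Trophic level 3

Diatoms is a producer → level 1.
Mayfly Larva eats Diatoms (level 1); other prey at levels: Pondweed 1 → level 2.
Minnow eats Mayfly Larva → level 3.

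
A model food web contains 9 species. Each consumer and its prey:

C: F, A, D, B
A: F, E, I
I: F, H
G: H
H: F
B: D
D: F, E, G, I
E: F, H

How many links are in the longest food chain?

One longest chain: F → H → E → D → B → C.
It has 6 species and 5 links.

5 links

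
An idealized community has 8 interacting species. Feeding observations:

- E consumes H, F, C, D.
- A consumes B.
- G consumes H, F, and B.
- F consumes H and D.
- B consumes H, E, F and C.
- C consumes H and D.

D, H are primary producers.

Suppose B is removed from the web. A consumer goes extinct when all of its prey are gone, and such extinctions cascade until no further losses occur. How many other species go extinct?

1

Remove B.
Round 1: A (all prey gone) → extinct.
No further losses. Total secondary extinctions: 1.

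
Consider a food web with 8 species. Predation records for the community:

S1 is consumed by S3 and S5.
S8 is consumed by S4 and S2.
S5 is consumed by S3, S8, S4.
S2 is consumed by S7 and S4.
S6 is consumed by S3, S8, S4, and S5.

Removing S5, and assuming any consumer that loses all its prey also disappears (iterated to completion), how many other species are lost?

Remove S5.
Every predator of it retains at least one other prey: S8 still has S6; S3 still has S6, S1; S4 still has S6, S8, S2.
No consumer loses all prey, so no secondary extinctions occur.

0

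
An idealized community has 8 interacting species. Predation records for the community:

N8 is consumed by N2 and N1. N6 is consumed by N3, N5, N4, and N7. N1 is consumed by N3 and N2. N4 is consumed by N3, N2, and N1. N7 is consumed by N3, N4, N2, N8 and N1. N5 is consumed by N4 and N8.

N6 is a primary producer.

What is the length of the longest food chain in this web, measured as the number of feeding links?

One longest chain: N6 → N7 → N4 → N1 → N3.
It has 5 species and 4 links.

4 links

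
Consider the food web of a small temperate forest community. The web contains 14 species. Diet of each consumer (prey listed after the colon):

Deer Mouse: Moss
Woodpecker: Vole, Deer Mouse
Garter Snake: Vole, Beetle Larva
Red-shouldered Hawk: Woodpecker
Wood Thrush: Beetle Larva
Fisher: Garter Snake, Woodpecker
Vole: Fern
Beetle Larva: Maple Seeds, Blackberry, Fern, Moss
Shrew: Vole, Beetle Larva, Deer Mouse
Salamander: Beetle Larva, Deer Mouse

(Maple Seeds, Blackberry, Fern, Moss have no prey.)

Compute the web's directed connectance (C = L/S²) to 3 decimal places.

C = 0.097

The web has S = 14 species and L = 19 feeding links.
C = L / S² = 19 / 196 = 0.0969 ≈ 0.097.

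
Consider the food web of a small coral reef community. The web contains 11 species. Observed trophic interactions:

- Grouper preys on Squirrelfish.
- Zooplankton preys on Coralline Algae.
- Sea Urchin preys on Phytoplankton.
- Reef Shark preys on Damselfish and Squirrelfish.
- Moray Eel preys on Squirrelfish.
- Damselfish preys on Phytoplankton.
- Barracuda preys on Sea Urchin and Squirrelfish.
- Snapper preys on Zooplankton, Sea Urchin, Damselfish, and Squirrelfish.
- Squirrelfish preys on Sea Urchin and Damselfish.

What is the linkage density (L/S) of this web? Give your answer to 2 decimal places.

L/S = 1.36

There are L = 15 links among S = 11 species.
L/S = 15/11 = 1.3636 ≈ 1.36.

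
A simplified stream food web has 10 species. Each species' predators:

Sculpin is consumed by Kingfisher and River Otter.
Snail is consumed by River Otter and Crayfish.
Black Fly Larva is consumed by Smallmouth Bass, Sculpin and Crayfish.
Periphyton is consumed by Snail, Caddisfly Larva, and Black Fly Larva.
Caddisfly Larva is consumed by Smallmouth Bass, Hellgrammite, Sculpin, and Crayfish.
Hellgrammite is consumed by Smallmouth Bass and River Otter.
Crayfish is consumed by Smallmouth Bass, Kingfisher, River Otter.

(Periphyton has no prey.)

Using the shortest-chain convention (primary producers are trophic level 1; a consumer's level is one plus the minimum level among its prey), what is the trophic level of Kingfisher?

Trophic level 4

Periphyton is a producer → level 1.
Snail eats Periphyton → level 2.
Crayfish eats Snail → level 3.
Kingfisher eats Crayfish → level 4.
No prey of Kingfisher is below level 3, so 4 is the minimum.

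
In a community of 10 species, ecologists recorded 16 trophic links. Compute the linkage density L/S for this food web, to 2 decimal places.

There are L = 16 links among S = 10 species.
L/S = 16/10 = 1.6000 ≈ 1.60.

L/S = 1.60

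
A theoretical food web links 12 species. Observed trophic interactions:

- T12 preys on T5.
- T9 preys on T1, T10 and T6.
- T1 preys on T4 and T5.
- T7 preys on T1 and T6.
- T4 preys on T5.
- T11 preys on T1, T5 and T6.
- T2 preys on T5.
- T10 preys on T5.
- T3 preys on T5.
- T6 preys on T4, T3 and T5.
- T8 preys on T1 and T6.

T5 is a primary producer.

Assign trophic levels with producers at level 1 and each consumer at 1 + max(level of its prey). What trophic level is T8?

Trophic level 4

T5 is a producer → level 1.
T4 eats T5 → level 2.
T6 eats T4 (level 2); other prey at levels: T5 1, T3 2 → level 3.
T8 eats T6 (level 3); other prey at levels: T1 3 → level 4.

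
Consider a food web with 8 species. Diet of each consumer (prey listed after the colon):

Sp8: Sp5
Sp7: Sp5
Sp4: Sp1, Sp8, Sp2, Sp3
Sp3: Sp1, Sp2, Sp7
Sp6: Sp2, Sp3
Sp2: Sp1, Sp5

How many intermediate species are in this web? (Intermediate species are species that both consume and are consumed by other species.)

Intermediate species (has both prey and predators): Sp8, Sp2, Sp7, Sp3.
Count: 4.

4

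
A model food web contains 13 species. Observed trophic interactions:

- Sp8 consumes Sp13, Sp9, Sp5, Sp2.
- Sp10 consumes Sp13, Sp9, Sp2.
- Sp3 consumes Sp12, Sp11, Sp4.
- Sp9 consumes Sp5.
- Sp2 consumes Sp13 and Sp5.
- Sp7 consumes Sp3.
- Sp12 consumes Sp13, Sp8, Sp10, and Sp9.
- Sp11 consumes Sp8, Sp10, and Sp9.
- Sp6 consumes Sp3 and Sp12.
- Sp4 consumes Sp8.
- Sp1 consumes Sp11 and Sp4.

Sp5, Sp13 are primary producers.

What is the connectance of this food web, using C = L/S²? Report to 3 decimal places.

C = 0.154

The web has S = 13 species and L = 26 feeding links.
C = L / S² = 26 / 169 = 0.1538 ≈ 0.154.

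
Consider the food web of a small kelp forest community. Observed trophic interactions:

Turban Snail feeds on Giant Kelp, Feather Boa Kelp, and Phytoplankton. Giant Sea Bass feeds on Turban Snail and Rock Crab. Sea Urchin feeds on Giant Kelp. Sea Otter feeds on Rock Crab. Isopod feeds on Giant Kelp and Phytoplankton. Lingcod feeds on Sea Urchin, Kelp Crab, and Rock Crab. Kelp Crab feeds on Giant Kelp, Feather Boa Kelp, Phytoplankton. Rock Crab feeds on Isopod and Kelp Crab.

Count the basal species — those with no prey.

3

Basal species (no prey listed): Feather Boa Kelp, Giant Kelp, Phytoplankton.
Count: 3.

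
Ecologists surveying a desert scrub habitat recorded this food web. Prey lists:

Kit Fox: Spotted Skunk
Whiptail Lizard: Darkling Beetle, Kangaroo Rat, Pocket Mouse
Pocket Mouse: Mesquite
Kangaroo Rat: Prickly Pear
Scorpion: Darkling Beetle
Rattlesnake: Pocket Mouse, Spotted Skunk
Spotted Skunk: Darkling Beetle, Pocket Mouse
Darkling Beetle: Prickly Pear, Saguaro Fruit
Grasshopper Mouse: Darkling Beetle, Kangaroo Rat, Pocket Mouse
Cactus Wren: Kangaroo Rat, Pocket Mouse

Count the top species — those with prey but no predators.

Top species (has prey, but nothing eats it): Scorpion, Whiptail Lizard, Cactus Wren, Grasshopper Mouse, Rattlesnake, Kit Fox.
Count: 6.

6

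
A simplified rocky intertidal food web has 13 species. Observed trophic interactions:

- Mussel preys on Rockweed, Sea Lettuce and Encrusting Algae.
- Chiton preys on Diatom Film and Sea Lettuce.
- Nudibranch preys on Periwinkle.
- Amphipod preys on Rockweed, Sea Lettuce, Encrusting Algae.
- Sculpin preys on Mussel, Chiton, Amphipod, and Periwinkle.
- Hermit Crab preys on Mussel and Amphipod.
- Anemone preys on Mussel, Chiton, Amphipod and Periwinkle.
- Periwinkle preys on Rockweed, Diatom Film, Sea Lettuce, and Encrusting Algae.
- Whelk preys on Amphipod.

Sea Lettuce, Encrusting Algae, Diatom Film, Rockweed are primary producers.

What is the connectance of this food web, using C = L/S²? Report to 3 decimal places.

The web has S = 13 species and L = 24 feeding links.
C = L / S² = 24 / 169 = 0.1420 ≈ 0.142.

C = 0.142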